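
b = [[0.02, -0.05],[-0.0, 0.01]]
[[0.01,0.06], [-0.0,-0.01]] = b @ [[-0.13, -0.16], [-0.34, -1.35]]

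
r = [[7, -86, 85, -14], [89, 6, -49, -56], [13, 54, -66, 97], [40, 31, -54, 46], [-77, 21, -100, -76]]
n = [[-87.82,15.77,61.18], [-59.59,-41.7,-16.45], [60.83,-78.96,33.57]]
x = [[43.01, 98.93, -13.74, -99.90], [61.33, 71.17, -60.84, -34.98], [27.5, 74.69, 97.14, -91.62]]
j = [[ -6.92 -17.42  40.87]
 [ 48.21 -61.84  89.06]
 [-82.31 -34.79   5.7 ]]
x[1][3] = -34.98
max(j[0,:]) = 40.87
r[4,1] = 21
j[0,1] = -17.42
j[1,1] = -61.84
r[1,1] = 6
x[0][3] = -99.9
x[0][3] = -99.9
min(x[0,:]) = -99.9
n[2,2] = 33.57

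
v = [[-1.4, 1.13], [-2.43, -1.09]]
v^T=[[-1.4,-2.43], [1.13,-1.09]]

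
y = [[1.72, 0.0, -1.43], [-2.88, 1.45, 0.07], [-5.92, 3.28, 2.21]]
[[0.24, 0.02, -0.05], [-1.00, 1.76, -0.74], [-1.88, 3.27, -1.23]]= y@[[0.24, -0.22, 0.12],[-0.22, 0.79, -0.28],[0.12, -0.28, 0.18]]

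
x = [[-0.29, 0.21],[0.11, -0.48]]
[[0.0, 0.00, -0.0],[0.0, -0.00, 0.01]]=x @ [[-0.0,-0.0,0.01], [0.0,0.01,-0.01]]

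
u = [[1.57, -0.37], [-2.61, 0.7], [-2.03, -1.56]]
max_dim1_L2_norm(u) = 2.7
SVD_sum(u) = [[1.53, 0.11],[-2.55, -0.19],[-2.13, -0.16]] + [[0.04, -0.48], [-0.06, 0.89], [0.10, -1.40]]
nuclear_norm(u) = 5.40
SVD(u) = [[-0.42, 0.28], [0.70, -0.51], [0.58, 0.81]] @ diag([3.6678762367225284, 1.7335177853388697]) @ [[-1.0,-0.07], [0.07,-1.00]]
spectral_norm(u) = 3.67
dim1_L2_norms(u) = [1.61, 2.7, 2.56]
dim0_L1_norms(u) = [6.21, 2.63]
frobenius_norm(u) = 4.06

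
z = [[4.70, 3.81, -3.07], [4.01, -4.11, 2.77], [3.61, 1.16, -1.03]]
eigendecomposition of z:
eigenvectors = [[-0.71,0.05,0.34], [-0.47,0.59,-0.94], [-0.52,0.81,-0.03]]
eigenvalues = [4.99, 0.04, -5.47]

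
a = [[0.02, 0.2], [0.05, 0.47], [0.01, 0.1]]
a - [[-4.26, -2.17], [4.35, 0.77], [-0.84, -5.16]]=[[4.28, 2.37], [-4.3, -0.3], [0.85, 5.26]]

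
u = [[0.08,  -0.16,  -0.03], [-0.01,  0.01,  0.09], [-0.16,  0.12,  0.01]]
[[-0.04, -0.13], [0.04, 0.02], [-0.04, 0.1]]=u @[[0.65,-0.00], [0.47,0.82], [0.52,0.09]]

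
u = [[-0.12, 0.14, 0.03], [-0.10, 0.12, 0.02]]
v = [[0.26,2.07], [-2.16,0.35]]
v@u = [[-0.24, 0.28, 0.05], [0.22, -0.26, -0.06]]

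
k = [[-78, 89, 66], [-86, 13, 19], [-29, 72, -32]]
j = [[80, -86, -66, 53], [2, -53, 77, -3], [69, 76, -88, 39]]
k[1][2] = 19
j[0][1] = -86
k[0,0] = -78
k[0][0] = -78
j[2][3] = 39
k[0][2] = 66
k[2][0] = -29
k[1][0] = -86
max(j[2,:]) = 76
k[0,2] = 66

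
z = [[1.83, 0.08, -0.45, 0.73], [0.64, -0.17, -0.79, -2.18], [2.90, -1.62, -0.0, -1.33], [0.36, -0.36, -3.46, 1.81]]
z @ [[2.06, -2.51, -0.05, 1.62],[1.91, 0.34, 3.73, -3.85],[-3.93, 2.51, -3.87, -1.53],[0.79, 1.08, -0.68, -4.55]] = [[6.27, -4.91, 1.45, 0.02], [2.38, -6.0, 3.87, 12.82], [1.83, -9.27, -5.28, 16.99], [15.08, -7.76, 10.8, -0.97]]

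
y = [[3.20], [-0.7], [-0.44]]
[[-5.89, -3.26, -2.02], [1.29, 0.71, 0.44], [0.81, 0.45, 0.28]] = y @ [[-1.84, -1.02, -0.63]]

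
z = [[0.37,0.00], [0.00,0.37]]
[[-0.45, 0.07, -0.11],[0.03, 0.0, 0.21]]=z @ [[-1.21, 0.18, -0.31],  [0.08, -0.0, 0.57]]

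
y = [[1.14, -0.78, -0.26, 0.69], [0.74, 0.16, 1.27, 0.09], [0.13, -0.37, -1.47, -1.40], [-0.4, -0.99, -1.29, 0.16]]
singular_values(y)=[2.69, 1.69, 1.25, 0.32]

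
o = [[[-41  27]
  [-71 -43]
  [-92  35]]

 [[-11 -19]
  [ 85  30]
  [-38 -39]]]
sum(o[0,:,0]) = -204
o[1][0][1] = -19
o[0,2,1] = 35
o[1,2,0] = -38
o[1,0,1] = -19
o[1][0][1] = -19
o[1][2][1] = -39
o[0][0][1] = 27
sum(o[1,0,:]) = -30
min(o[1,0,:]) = -19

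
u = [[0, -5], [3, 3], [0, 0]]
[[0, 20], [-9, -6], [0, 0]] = u @[[-3, 2], [0, -4]]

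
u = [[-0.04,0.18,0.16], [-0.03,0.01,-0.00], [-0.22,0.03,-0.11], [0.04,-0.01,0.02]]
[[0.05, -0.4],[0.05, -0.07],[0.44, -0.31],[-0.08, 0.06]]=u@[[-1.4, 2.07], [0.83, -0.47], [-0.94, -1.43]]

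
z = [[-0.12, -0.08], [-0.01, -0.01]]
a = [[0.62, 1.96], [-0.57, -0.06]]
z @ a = [[-0.03,-0.23], [-0.0,-0.02]]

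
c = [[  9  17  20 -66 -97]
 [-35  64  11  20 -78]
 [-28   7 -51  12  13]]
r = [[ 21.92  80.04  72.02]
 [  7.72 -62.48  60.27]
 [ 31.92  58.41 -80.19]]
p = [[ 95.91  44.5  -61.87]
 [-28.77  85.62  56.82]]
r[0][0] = 21.92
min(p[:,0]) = -28.77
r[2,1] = 58.41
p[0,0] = 95.91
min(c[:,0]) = -35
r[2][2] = -80.19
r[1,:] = [7.72, -62.48, 60.27]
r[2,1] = 58.41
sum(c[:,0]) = -54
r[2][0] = 31.92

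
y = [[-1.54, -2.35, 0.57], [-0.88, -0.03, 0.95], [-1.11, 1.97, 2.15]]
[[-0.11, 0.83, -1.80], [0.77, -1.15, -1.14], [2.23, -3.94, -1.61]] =y@[[0.38, 0.43, 0.39], [0.08, -0.84, 0.31], [1.16, -0.84, -0.83]]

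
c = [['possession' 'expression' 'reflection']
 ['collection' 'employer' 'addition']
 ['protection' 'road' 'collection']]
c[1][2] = 'addition'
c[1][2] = 'addition'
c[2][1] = 'road'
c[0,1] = 'expression'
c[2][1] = 'road'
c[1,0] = 'collection'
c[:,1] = ['expression', 'employer', 'road']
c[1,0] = 'collection'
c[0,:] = ['possession', 'expression', 'reflection']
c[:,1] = ['expression', 'employer', 'road']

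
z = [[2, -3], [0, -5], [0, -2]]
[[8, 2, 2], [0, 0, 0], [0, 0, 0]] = z @ [[4, 1, 1], [0, 0, 0]]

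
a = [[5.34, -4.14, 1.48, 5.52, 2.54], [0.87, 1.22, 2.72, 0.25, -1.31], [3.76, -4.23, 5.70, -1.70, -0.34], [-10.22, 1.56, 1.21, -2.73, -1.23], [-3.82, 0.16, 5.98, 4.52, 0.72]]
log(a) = [[2.70, -0.63, 0.02, 1.03, 0.29], [0.84, 1.62, 0.63, 0.93, -0.77], [0.44, -0.54, 2.09, -0.12, -0.47], [-2.49, -0.82, 0.57, 0.75, 0.44], [1.75, 1.96, 0.65, 3.02, 0.05]]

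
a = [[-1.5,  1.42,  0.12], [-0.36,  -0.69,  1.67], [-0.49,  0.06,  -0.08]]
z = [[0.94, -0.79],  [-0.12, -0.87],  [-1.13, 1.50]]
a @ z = [[-1.72, 0.13], [-2.14, 3.39], [-0.38, 0.21]]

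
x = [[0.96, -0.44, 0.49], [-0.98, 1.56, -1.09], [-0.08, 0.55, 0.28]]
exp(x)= [[3.12,-1.18,1.51], [-3.29,4.49,-3.45], [-0.84,1.47,0.55]]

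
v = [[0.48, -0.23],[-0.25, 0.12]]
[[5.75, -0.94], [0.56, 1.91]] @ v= [[2.99, -1.44], [-0.21, 0.1]]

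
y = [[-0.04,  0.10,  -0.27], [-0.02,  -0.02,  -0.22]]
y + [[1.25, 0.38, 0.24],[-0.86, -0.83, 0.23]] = [[1.21, 0.48, -0.03], [-0.88, -0.85, 0.01]]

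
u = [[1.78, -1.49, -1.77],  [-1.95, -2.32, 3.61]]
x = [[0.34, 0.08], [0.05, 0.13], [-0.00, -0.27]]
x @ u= [[0.45, -0.69, -0.31], [-0.16, -0.38, 0.38], [0.53, 0.63, -0.97]]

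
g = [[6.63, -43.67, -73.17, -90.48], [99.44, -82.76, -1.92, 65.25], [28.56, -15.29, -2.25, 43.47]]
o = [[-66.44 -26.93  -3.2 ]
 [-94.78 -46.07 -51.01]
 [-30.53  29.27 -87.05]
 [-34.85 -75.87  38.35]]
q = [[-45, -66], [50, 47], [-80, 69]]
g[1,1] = -82.76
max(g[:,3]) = 65.25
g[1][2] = -1.92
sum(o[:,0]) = -226.6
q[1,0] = 50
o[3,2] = 38.35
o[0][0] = -66.44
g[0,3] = -90.48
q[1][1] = 47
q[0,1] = -66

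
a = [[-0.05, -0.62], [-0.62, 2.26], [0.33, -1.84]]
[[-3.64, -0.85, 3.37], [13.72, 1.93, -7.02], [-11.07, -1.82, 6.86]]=a @ [[-0.58, 1.44, -6.58],[5.91, 1.25, -4.91]]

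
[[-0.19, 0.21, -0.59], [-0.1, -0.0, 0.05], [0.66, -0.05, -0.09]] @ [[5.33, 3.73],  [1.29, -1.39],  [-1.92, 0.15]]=[[0.39, -1.09], [-0.63, -0.37], [3.63, 2.52]]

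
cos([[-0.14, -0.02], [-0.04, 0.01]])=[[0.99, -0.00], [-0.00, 1.00]]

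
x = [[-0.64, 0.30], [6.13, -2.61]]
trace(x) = -3.25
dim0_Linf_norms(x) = [6.13, 2.61]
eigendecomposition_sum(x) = [[0.04, 0.0], [0.09, 0.01]] + [[-0.68, 0.30], [6.04, -2.62]]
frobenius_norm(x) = 6.70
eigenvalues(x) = [0.05, -3.3]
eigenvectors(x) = [[0.4, -0.11],[0.92, 0.99]]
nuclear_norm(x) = 6.73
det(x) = -0.17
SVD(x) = [[-0.11,0.99], [0.99,0.11]] @ diag([6.699848262118081, 0.02516474902174884]) @ [[0.92, -0.39], [0.39, 0.92]]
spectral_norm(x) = 6.70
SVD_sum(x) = [[-0.65, 0.28], [6.13, -2.61]] + [[0.01, 0.02], [0.00, 0.00]]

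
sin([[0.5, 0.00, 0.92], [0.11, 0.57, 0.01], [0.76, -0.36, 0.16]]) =[[0.36, 0.06, 0.77], [0.08, 0.55, -0.01], [0.64, -0.30, 0.08]]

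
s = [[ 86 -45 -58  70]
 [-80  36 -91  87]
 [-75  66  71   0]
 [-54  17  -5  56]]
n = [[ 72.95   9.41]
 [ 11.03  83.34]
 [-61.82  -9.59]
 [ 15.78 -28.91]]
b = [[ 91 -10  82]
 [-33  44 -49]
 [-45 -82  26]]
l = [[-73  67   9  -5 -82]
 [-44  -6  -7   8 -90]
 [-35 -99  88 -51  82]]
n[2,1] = -9.59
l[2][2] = 88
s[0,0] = 86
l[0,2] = 9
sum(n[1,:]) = 94.37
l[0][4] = -82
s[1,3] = 87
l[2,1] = -99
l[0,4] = -82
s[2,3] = 0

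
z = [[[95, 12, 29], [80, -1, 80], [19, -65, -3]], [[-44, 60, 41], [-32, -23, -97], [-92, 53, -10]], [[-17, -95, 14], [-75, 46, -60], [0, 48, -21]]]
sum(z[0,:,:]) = 246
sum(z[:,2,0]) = -73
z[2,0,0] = -17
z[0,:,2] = [29, 80, -3]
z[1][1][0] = -32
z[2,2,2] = -21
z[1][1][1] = -23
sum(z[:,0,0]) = 34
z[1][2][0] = -92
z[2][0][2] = 14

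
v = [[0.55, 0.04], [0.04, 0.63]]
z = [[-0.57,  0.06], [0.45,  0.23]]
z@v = [[-0.31,  0.02], [0.26,  0.16]]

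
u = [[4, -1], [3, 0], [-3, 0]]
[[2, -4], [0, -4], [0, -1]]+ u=[[6, -5], [3, -4], [-3, -1]]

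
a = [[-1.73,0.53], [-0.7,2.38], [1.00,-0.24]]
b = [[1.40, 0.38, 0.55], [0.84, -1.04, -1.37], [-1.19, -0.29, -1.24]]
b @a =[[-2.14, 1.51], [-2.10, -1.70], [1.02, -1.02]]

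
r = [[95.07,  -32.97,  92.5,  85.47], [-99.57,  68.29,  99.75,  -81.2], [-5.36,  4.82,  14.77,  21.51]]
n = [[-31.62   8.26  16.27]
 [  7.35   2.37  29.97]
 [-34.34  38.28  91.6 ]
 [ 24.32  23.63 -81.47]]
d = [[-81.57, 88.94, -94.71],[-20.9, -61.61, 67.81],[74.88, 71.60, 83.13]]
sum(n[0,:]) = -7.09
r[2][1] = 4.82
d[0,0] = -81.57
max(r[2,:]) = 21.51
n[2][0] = -34.34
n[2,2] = 91.6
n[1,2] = 29.97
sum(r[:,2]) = 207.02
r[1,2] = 99.75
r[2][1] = 4.82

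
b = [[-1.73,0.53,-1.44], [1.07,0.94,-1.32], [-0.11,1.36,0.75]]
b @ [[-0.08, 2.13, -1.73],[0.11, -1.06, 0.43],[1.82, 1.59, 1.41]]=[[-2.42, -6.54, 1.19],[-2.38, -0.82, -3.31],[1.52, -0.48, 1.83]]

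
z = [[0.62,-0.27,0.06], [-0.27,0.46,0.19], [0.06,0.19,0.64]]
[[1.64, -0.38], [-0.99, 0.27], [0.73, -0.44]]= z@[[1.73, -0.14], [-1.75, 0.89], [1.5, -0.94]]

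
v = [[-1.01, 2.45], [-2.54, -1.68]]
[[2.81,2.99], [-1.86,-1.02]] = v@ [[-0.02, -0.32],[1.14, 1.09]]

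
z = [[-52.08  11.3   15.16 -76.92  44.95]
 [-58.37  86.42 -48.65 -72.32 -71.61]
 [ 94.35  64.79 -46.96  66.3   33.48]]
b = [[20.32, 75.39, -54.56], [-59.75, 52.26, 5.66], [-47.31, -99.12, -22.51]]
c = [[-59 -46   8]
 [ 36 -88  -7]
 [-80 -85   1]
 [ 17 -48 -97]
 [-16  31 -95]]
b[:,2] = [-54.56, 5.66, -22.51]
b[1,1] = 52.26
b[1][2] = 5.66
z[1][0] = -58.37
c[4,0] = -16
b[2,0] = -47.31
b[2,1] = -99.12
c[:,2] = [8, -7, 1, -97, -95]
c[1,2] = -7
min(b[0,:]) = -54.56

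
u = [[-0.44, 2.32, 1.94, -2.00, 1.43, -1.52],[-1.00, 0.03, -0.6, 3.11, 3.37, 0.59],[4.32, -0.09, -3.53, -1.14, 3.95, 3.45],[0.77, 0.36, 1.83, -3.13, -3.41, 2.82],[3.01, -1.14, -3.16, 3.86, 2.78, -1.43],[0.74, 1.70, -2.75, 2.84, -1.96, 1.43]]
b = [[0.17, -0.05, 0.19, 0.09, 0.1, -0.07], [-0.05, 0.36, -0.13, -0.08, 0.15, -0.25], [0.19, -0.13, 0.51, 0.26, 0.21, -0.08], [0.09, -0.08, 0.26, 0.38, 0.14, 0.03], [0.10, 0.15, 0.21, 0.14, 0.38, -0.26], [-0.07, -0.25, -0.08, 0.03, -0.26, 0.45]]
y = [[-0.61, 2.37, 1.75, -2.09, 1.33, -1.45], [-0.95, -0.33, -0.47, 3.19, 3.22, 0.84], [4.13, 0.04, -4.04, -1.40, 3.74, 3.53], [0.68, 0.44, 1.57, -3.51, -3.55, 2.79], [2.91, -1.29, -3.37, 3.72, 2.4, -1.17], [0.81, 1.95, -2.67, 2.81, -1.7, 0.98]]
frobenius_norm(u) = 14.28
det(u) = 4408.33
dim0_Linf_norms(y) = [4.13, 2.37, 4.04, 3.72, 3.74, 3.53]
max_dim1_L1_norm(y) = 16.88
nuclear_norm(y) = 29.84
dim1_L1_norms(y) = [9.6, 9.0, 16.88, 12.54, 14.86, 10.92]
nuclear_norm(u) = 30.05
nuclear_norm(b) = 2.25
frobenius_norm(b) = 1.29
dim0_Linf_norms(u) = [4.32, 2.32, 3.53, 3.86, 3.95, 3.45]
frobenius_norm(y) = 14.25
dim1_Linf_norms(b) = [0.19, 0.36, 0.51, 0.38, 0.38, 0.45]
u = b + y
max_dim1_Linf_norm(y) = 4.13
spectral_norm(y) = 10.13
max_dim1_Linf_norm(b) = 0.51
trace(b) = 2.25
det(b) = 0.00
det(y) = 3498.26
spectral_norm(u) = 10.17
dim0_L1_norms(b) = [0.67, 1.02, 1.38, 0.98, 1.24, 1.14]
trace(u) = -2.86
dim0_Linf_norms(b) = [0.19, 0.36, 0.51, 0.38, 0.38, 0.45]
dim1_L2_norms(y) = [4.16, 4.74, 7.86, 5.99, 6.52, 4.83]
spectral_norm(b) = 0.99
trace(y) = -5.11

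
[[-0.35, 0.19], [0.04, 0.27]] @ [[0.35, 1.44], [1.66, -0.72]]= [[0.19, -0.64], [0.46, -0.14]]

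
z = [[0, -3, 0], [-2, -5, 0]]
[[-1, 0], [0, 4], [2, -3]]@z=[[0, 3, 0], [-8, -20, 0], [6, 9, 0]]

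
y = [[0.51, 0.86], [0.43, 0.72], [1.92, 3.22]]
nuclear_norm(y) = 3.97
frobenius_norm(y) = 3.97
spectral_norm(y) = 3.97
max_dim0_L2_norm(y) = 3.41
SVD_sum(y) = [[0.51, 0.86], [0.43, 0.72], [1.92, 3.22]] + [[-0.0, 0.00], [0.0, -0.00], [0.0, -0.00]]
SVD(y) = [[-0.25,0.94], [-0.21,-0.28], [-0.94,-0.19]] @ diag([3.9696088124074613, 0.0024241404717004612]) @ [[-0.51, -0.86], [-0.86, 0.51]]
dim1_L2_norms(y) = [1.0, 0.84, 3.75]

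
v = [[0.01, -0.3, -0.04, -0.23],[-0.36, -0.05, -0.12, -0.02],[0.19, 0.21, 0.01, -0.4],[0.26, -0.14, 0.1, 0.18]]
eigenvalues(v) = [(0.2+0.27j), (0.2-0.27j), (-0.24+0j), (-0.01+0j)]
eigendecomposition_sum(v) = [[(0.06+0.02j), -0.05-0.00j, 0.01+0.02j, -0.05+0.07j], [(-0.12-0.02j), 0.08-0.01j, (-0.03-0.02j), (0.06-0.14j)], [0.00+0.25j, -0.05-0.16j, -0.04+0.06j, -0.29-0.08j], [0.13-0.12j, (-0.06+0.1j), (0.05-0.01j), 0.09+0.19j]] + [[(0.06-0.02j), (-0.05+0j), (0.01-0.02j), (-0.05-0.07j)], [-0.12+0.02j, 0.08+0.01j, -0.03+0.02j, 0.06+0.14j], [-0.25j, (-0.05+0.16j), (-0.04-0.06j), (-0.29+0.08j)], [0.13+0.12j, (-0.06-0.1j), 0.05+0.01j, 0.09-0.19j]] + [[-0.12+0.00j, -0.22-0.00j, (-0.07+0j), -0.14-0.00j],[(-0.11+0j), (-0.21-0j), -0.07+0.00j, -0.14-0.00j],[(0.18-0j), (0.33+0j), 0.10-0.00j, (0.21+0j)],[(-0.01+0j), -0.01-0.00j, -0.00+0.00j, (-0.01-0j)]] + [[(-0-0j), 0.01-0.00j, -0j, (0.01-0j)], [(-0-0j), 0.00-0.00j, 0.00-0.00j, 0.00-0.00j], [0.01+0.00j, (-0.03+0j), (-0.01+0j), -0.03+0.00j], [-0.00-0.00j, 0.00-0.00j, -0j, 0.00-0.00j]]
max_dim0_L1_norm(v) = 0.83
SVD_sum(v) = [[0.04, 0.02, 0.01, -0.05], [-0.16, -0.08, -0.03, 0.17], [0.30, 0.15, 0.05, -0.32], [0.01, 0.0, 0.0, -0.01]] + [[-0.08, 0.01, -0.03, -0.07], [-0.21, 0.04, -0.09, -0.19], [-0.10, 0.02, -0.04, -0.09], [0.24, -0.04, 0.1, 0.22]] + [[0.05, -0.34, -0.01, -0.11], [0.00, -0.01, -0.0, -0.00], [-0.01, 0.04, 0.00, 0.01], [0.01, -0.10, -0.0, -0.03]] + [[-0.0, -0.00, 0.0, -0.0],[0.00, 0.0, -0.0, 0.00],[0.00, 0.00, -0.0, 0.00],[0.0, 0.0, -0.0, 0.0]]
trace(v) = 0.15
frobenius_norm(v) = 0.81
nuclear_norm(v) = 1.40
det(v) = 0.00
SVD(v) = [[-0.13,  0.23,  -0.95,  -0.16], [0.46,  0.6,  -0.02,  0.65], [-0.88,  0.30,  0.13,  0.35], [-0.02,  -0.7,  -0.28,  0.65]] @ diag([0.5307466253909695, 0.4887559495221714, 0.3752558654769655, 0.0029456523747309867]) @ [[-0.64,-0.32,-0.11,0.69], [-0.7,0.12,-0.30,-0.64], [-0.13,0.94,0.04,0.31], [0.30,0.04,-0.94,0.13]]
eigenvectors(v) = [[-0.07+0.19j, (-0.07-0.19j), (0.49+0j), (-0.3+0j)], [(0.05-0.36j), 0.05+0.36j, (0.48+0j), -0.05+0.00j], [(-0.74+0j), (-0.74-0j), -0.73+0.00j, (0.94+0j)], [(0.34+0.4j), 0.34-0.40j, 0.03+0.00j, -0.12+0.00j]]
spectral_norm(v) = 0.53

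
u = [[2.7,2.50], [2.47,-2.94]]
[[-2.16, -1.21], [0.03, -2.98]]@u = [[-8.82, -1.84], [-7.28, 8.84]]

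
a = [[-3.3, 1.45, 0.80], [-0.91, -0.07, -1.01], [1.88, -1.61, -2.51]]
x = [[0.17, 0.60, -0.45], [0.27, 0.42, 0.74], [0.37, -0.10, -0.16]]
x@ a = [[-1.95, 0.93, 0.66], [0.12, -0.83, -2.07], [-1.43, 0.80, 0.80]]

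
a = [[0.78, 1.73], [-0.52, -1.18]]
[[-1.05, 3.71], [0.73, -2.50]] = a @ [[0.91,2.38],[-1.02,1.07]]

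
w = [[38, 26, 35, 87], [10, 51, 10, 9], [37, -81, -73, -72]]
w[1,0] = 10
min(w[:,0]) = 10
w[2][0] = 37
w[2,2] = -73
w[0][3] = 87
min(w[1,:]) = 9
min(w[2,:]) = -81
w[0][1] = 26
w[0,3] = 87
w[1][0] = 10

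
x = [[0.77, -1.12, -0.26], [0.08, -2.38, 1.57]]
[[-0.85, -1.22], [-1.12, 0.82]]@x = [[-0.75, 3.86, -1.69], [-0.80, -0.7, 1.58]]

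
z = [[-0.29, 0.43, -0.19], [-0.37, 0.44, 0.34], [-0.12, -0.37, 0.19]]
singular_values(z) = [0.81, 0.48, 0.21]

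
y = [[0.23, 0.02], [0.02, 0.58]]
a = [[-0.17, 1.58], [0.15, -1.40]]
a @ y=[[-0.01, 0.91], [0.01, -0.81]]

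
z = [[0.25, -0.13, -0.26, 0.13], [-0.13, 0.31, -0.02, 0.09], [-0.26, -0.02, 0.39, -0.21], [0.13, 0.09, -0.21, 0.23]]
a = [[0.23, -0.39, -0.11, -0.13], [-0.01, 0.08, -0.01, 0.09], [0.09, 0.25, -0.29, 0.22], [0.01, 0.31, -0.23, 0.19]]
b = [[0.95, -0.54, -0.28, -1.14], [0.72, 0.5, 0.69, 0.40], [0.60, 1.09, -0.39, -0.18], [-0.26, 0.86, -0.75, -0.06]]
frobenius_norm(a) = 0.80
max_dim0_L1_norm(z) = 0.88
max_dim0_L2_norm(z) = 0.51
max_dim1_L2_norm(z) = 0.51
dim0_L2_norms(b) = [1.36, 1.57, 1.13, 1.22]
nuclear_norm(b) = 4.58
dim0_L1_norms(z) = [0.77, 0.55, 0.88, 0.66]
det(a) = -0.00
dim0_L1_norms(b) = [2.53, 2.99, 2.11, 1.78]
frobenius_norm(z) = 0.82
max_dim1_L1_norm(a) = 0.86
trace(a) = 0.21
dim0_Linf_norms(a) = [0.23, 0.39, 0.29, 0.22]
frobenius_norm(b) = 2.66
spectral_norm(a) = 0.69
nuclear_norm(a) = 1.14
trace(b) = 1.00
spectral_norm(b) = 1.67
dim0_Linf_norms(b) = [0.95, 1.09, 0.75, 1.14]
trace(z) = 1.18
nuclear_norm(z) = 1.18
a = b @ z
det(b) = 0.00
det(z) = 0.00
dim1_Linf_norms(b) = [1.14, 0.72, 1.09, 0.86]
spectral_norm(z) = 0.71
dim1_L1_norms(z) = [0.77, 0.55, 0.88, 0.66]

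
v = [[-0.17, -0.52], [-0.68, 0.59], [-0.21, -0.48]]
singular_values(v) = [0.98, 0.65]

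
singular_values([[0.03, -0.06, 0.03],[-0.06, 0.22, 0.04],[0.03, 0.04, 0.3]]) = [0.32, 0.23, 0.01]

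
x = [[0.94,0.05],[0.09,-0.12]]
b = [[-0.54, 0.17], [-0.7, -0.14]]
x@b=[[-0.54, 0.15],[0.04, 0.03]]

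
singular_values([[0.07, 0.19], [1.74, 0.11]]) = [1.75, 0.18]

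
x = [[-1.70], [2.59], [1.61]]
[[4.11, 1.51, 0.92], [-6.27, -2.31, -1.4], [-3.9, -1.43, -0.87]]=x @[[-2.42, -0.89, -0.54]]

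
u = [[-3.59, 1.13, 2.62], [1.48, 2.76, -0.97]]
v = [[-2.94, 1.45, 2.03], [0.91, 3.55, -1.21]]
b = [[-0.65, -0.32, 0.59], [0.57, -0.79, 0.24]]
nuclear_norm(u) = 7.77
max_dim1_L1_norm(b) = 1.6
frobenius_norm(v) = 5.46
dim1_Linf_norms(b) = [0.65, 0.79]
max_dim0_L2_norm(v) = 3.83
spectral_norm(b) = 1.01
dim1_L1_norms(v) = [6.42, 5.67]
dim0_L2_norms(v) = [3.08, 3.83, 2.36]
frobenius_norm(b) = 1.37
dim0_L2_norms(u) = [3.88, 2.98, 2.79]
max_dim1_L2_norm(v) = 3.86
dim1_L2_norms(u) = [4.59, 3.28]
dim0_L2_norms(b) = [0.86, 0.85, 0.64]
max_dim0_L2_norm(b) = 0.86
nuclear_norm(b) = 1.94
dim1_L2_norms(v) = [3.86, 3.86]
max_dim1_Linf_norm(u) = 3.59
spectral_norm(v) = 3.86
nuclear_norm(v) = 7.72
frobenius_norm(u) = 5.64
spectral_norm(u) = 4.78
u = v + b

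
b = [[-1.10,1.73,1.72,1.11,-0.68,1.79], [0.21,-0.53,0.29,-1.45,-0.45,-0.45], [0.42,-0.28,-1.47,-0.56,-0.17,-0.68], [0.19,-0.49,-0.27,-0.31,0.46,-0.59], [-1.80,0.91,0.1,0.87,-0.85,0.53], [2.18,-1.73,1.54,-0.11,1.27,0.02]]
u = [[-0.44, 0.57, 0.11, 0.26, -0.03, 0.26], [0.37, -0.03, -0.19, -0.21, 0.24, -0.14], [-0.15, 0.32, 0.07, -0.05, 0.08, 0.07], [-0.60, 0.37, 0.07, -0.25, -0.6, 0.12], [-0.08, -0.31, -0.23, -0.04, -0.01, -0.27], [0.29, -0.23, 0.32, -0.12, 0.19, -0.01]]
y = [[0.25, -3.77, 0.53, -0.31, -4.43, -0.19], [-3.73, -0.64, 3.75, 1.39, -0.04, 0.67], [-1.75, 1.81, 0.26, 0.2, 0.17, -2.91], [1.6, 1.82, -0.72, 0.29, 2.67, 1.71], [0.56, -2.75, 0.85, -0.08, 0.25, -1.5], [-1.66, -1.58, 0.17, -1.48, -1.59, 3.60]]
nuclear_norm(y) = 23.29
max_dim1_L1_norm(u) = 2.01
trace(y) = 4.01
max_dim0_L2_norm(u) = 0.9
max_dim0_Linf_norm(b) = 2.18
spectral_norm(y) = 7.68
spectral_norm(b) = 4.81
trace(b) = -4.24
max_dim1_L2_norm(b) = 3.47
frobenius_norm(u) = 1.60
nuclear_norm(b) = 10.77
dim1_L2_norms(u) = [0.82, 0.54, 0.38, 0.97, 0.48, 0.54]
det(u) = -0.00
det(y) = -110.71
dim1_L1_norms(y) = [9.48, 10.22, 7.1, 8.81, 5.99, 10.08]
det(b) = 0.04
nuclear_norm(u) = 3.03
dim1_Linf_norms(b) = [1.79, 1.45, 1.47, 0.59, 1.8, 2.18]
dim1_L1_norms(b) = [8.13, 3.38, 3.58, 2.31, 5.06, 6.85]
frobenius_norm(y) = 11.42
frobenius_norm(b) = 6.06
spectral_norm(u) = 1.31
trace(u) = -0.67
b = y @ u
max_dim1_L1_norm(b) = 8.13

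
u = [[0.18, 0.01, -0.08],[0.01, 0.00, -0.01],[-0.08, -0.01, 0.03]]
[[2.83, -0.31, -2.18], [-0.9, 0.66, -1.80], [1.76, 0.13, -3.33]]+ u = [[3.01, -0.30, -2.26], [-0.89, 0.66, -1.81], [1.68, 0.12, -3.30]]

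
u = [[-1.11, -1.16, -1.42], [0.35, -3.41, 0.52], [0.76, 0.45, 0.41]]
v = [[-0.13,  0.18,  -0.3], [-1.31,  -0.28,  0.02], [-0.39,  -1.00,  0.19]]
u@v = [[2.22,1.54,0.04], [4.22,0.50,-0.07], [-0.85,-0.40,-0.14]]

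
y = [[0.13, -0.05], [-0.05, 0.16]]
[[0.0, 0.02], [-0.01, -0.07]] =y @ [[-0.00, -0.02], [-0.08, -0.42]]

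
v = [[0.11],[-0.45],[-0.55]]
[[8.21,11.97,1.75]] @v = [[-5.45]]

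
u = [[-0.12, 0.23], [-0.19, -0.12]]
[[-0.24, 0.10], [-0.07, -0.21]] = u @ [[0.76, 0.65],[-0.65, 0.76]]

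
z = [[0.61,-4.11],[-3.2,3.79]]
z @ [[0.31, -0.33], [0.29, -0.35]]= [[-1.0, 1.24], [0.11, -0.27]]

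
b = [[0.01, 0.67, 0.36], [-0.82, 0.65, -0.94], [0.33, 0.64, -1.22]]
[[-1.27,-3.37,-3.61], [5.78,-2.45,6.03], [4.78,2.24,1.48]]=b @[[-1.90, 3.37, -5.00],[0.40, -3.57, -3.07],[-4.22, -2.80, -4.18]]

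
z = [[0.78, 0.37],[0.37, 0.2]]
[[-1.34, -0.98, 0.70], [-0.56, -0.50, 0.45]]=z@ [[-3.13, -0.51, -1.36],[2.98, -1.57, 4.77]]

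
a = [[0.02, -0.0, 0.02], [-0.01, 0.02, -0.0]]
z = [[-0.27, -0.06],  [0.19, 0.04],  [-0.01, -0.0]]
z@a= [[-0.0, -0.00, -0.01], [0.0, 0.00, 0.00], [-0.00, 0.0, -0.0]]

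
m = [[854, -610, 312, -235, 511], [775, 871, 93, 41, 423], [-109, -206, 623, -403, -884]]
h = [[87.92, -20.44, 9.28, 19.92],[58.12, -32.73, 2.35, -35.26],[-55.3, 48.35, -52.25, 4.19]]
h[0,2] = 9.28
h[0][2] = 9.28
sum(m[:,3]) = -597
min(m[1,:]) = 41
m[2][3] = -403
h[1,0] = 58.12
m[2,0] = -109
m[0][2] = 312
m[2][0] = -109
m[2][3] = -403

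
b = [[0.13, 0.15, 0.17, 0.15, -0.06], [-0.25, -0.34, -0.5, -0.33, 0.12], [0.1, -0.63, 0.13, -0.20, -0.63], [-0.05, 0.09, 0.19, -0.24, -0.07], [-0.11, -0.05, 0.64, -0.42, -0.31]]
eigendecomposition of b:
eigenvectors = [[0.15-0.11j, 0.15+0.11j, -0.14-0.13j, (-0.14+0.13j), -0.70+0.00j], [-0.39+0.33j, -0.39-0.33j, 0.49+0.19j, (0.49-0.19j), 0.31+0.00j], [(0.05+0.43j), (0.05-0.43j), (-0.44-0.31j), -0.44+0.31j, -0.18+0.00j], [0.31+0.03j, 0.31-0.03j, -0.02-0.08j, -0.02+0.08j, (0.28+0j)], [0.64+0.00j, 0.64-0.00j, -0.63+0.00j, -0.63-0.00j, -0.55+0.00j]]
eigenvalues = [(-0.45+0.4j), (-0.45-0.4j), (0.14+0.26j), (0.14-0.26j), (-0+0j)]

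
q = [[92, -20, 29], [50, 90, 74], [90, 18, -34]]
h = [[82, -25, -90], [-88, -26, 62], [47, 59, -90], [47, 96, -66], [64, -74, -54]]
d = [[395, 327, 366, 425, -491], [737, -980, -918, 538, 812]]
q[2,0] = 90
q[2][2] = -34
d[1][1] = -980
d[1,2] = -918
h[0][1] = -25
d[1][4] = 812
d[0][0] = 395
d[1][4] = 812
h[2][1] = 59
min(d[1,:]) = -980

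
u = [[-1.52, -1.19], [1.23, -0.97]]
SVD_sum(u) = [[-1.72,  -0.63],[0.77,  0.28]] + [[0.2,-0.56], [0.46,-1.25]]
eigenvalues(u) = [(-1.24+1.18j), (-1.24-1.18j)]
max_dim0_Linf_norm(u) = 1.52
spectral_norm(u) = 2.01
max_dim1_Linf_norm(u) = 1.52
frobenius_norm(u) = 2.49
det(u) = 2.94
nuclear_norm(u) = 3.47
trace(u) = -2.49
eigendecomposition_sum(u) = [[(-0.76+0.44j), -0.60-0.63j], [0.62+0.65j, -0.48+0.73j]] + [[(-0.76-0.44j), -0.60+0.63j], [0.62-0.65j, -0.48-0.73j]]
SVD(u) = [[-0.91,  0.41],[0.41,  0.91]] @ diag([2.0118498690901996, 1.4603972419317102]) @ [[0.94,  0.34],[0.34,  -0.94]]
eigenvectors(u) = [[0.16-0.68j, (0.16+0.68j)], [-0.71+0.00j, -0.71-0.00j]]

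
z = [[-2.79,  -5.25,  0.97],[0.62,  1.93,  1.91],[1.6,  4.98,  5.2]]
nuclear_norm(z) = 13.28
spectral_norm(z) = 8.92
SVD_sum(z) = [[-1.58,-3.92,-2.23], [0.88,2.20,1.25], [2.32,5.78,3.28]] + [[-1.21, -1.33, 3.2], [-0.25, -0.28, 0.66], [-0.73, -0.8, 1.92]] + [[-0.00, 0.00, -0.00], [-0.01, 0.01, -0.00], [0.0, -0.00, 0.0]]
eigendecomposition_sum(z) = [[-0.12, -0.43, -0.55], [0.44, 1.57, 2.02], [1.17, 4.22, 5.44]] + [[-2.67, -4.76, 1.5], [0.18, 0.33, -0.10], [0.43, 0.77, -0.24]] + [[-0.0,-0.06,0.02], [0.0,0.03,-0.01], [-0.0,-0.01,0.0]]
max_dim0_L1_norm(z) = 12.16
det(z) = -0.58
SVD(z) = [[-0.54,-0.84,-0.01], [0.3,-0.18,-0.94], [0.79,-0.51,0.35]] @ diag([8.92003462702397, 4.344888674635812, 0.014988586152793462]) @ [[0.33, 0.82, 0.47], [0.33, 0.36, -0.87], [0.88, -0.44, 0.15]]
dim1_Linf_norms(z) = [5.25, 1.93, 5.2]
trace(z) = 4.34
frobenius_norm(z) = 9.92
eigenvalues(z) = [6.89, -2.58, 0.03]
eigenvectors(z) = [[0.09, -0.98, 0.88], [-0.35, 0.07, -0.45], [-0.93, 0.16, 0.16]]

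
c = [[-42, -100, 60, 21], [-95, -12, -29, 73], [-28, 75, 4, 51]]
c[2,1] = 75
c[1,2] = -29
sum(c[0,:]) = -61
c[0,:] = [-42, -100, 60, 21]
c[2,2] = 4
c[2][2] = 4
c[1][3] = 73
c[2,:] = [-28, 75, 4, 51]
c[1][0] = -95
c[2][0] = -28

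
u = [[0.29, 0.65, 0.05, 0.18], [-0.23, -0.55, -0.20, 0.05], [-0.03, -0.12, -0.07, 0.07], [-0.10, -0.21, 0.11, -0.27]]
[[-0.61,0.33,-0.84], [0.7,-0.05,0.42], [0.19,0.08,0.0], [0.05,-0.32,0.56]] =u@[[0.20, 1.73, -0.78], [-0.9, -0.48, -0.66], [-1.29, -0.22, 0.31], [-0.10, 0.83, -1.14]]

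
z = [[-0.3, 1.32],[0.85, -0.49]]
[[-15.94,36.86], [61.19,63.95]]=z @ [[74.83, 105.1],  [4.93, 51.81]]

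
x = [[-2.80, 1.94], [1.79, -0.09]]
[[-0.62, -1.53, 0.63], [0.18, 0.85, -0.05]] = x @ [[0.09, 0.47, -0.01], [-0.19, -0.11, 0.31]]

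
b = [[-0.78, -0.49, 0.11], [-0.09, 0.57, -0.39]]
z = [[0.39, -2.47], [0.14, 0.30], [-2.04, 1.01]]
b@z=[[-0.6, 1.89],[0.84, -0.0]]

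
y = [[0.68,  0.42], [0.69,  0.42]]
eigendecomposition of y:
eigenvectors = [[0.7, -0.52], [0.71, 0.85]]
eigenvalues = [1.1, -0.0]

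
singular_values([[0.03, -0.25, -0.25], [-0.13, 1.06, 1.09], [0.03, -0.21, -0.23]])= [1.6, 0.01, 0.0]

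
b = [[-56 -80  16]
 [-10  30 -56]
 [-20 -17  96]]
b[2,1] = -17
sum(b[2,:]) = 59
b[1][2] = -56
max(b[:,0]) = -10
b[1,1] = 30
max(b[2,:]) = 96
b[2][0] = -20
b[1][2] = -56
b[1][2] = -56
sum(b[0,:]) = -120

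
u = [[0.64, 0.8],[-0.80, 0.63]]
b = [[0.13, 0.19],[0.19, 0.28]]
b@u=[[-0.07, 0.22], [-0.10, 0.33]]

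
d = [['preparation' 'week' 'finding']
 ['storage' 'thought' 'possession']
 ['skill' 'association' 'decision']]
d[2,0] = 'skill'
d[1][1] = 'thought'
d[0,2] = 'finding'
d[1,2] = 'possession'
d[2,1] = 'association'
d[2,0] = 'skill'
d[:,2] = ['finding', 'possession', 'decision']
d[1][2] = 'possession'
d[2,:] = ['skill', 'association', 'decision']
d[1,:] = ['storage', 'thought', 'possession']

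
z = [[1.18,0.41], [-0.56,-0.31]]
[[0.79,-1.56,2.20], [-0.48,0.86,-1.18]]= z @ [[0.34, -0.97, 1.44], [0.95, -1.02, 1.22]]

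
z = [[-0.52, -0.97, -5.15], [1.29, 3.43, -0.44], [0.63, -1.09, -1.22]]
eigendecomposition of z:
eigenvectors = [[(-0.04+0j), (-0.9+0j), (-0.9-0j)], [(-0.98+0j), 0.19+0.13j, (0.19-0.13j)], [(0.22+0j), -0.11+0.35j, -0.11-0.35j]]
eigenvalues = [(3.58+0j), (-0.95+2.14j), (-0.95-2.14j)]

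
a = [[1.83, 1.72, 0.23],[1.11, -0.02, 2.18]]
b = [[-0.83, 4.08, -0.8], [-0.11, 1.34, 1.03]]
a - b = [[2.66, -2.36, 1.03], [1.22, -1.36, 1.15]]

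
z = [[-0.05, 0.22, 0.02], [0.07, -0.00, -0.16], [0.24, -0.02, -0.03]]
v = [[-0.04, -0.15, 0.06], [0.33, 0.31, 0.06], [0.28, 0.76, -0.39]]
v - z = [[0.01, -0.37, 0.04], [0.26, 0.31, 0.22], [0.04, 0.78, -0.36]]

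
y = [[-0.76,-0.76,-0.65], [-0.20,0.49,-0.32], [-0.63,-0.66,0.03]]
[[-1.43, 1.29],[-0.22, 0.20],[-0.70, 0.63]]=y@[[0.72, -0.65],[0.41, -0.37],[0.88, -0.79]]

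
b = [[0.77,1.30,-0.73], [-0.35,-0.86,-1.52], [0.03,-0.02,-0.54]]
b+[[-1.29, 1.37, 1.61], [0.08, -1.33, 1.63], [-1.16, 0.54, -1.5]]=[[-0.52, 2.67, 0.88], [-0.27, -2.19, 0.11], [-1.13, 0.52, -2.04]]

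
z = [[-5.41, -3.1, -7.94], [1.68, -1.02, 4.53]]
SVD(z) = [[-0.92, 0.40],[0.4, 0.92]] @ diag([10.965107196658206, 2.4641071741696567]) @ [[0.51, 0.22, 0.83], [-0.25, -0.88, 0.39]]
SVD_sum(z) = [[-5.16, -2.23, -8.33], [2.25, 0.97, 3.64]] + [[-0.25, -0.87, 0.39],[-0.57, -1.99, 0.89]]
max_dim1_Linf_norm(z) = 7.94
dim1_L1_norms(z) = [16.45, 7.23]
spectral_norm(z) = 10.97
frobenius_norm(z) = 11.24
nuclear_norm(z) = 13.43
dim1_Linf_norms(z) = [7.94, 4.53]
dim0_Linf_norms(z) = [5.41, 3.1, 7.94]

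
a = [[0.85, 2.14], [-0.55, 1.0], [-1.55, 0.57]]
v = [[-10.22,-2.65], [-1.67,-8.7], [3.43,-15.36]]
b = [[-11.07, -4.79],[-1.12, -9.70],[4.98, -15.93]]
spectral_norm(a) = 2.44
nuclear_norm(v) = 28.75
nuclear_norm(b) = 31.43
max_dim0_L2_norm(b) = 19.26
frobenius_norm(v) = 20.92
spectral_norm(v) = 17.87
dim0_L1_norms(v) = [15.32, 26.71]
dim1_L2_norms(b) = [12.06, 9.76, 16.69]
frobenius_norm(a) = 3.05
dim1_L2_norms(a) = [2.3, 1.14, 1.65]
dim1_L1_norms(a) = [2.99, 1.55, 2.12]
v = a + b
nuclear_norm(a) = 4.28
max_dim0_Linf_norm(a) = 2.14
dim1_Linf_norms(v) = [10.22, 8.7, 15.36]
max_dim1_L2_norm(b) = 16.69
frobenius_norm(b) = 22.79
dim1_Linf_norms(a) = [2.14, 1.0, 1.55]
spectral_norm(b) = 19.28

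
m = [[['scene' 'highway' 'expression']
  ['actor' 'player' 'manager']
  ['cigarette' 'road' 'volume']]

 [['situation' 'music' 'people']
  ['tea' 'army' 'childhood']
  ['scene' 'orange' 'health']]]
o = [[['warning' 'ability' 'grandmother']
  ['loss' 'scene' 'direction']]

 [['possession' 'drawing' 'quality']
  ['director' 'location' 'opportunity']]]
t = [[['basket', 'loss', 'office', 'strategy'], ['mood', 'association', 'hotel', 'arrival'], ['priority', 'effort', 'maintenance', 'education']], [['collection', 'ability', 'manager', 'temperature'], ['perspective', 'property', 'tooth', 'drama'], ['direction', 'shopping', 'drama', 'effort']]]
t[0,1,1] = 'association'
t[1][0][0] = 'collection'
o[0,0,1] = 'ability'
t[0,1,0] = 'mood'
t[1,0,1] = 'ability'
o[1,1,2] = 'opportunity'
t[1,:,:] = [['collection', 'ability', 'manager', 'temperature'], ['perspective', 'property', 'tooth', 'drama'], ['direction', 'shopping', 'drama', 'effort']]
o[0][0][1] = 'ability'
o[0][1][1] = 'scene'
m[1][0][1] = 'music'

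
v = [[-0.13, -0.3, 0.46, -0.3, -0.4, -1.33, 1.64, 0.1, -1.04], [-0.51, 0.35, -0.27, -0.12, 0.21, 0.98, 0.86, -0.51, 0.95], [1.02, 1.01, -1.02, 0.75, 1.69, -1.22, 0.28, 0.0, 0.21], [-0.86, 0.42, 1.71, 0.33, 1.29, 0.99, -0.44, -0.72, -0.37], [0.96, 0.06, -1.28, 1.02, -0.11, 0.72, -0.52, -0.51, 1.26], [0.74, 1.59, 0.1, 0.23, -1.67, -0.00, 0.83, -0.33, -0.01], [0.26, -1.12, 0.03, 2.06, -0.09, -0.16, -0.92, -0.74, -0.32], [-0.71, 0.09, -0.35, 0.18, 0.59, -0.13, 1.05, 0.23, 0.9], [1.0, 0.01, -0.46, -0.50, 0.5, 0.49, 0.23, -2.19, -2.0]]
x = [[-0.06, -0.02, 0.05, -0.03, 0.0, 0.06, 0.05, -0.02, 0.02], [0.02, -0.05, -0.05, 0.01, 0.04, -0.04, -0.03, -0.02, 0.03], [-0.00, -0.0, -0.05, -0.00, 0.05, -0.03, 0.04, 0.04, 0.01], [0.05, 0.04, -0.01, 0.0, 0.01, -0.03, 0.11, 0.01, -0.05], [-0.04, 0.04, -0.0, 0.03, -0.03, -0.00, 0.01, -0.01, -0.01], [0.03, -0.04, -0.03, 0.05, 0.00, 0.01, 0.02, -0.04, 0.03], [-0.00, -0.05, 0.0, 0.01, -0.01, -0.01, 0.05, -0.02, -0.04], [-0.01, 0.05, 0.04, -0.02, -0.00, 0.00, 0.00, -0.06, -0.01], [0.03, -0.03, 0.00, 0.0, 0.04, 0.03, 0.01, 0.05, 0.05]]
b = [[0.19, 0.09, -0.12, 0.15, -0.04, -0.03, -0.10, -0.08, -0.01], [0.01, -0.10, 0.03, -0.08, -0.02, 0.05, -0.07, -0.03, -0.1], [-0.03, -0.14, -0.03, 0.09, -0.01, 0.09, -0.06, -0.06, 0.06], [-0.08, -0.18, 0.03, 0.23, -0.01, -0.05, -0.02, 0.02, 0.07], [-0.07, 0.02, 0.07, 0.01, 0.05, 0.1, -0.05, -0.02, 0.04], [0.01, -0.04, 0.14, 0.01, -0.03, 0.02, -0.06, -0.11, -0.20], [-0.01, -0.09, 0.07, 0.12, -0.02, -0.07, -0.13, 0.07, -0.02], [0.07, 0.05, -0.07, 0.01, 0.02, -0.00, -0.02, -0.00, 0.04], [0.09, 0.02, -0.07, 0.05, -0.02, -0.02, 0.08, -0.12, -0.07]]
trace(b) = 0.16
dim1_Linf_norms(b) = [0.19, 0.1, 0.14, 0.23, 0.1, 0.2, 0.13, 0.07, 0.12]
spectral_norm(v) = 3.57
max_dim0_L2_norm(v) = 2.94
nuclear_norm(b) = 1.67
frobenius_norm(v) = 7.68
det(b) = -0.00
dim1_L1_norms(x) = [0.31, 0.29, 0.22, 0.31, 0.17, 0.25, 0.19, 0.19, 0.24]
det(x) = 0.00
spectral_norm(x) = 0.17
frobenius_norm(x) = 0.31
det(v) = 6.16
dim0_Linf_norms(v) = [1.02, 1.59, 1.71, 2.06, 1.69, 1.33, 1.64, 2.19, 2.0]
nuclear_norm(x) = 0.78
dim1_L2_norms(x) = [0.12, 0.1, 0.1, 0.14, 0.07, 0.09, 0.09, 0.09, 0.1]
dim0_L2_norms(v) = [2.26, 2.28, 2.5, 2.53, 2.85, 2.45, 2.58, 2.56, 2.94]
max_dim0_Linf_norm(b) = 0.23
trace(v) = -3.27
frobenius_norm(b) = 0.71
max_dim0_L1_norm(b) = 0.75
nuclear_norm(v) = 20.07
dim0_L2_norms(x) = [0.1, 0.12, 0.1, 0.07, 0.08, 0.09, 0.14, 0.1, 0.1]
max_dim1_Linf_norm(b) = 0.23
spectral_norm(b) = 0.41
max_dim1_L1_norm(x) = 0.31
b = x @ v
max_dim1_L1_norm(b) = 0.81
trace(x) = -0.14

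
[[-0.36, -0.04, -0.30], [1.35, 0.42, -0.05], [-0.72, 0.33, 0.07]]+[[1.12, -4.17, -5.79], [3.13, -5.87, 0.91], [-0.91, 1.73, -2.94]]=[[0.76, -4.21, -6.09], [4.48, -5.45, 0.86], [-1.63, 2.06, -2.87]]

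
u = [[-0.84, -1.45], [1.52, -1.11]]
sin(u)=[[-1.8, -1.14], [1.20, -2.02]]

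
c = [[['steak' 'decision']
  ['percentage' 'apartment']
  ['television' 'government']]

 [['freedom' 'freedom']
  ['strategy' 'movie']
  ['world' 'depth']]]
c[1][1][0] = 'strategy'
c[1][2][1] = 'depth'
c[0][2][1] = 'government'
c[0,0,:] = ['steak', 'decision']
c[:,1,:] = [['percentage', 'apartment'], ['strategy', 'movie']]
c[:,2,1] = ['government', 'depth']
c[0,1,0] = 'percentage'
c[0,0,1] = 'decision'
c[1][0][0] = 'freedom'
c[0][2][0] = 'television'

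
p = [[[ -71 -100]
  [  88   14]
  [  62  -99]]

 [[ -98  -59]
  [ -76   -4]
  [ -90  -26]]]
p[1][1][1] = -4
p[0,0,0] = -71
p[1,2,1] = -26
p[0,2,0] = 62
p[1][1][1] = -4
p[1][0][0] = -98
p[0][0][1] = -100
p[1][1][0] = -76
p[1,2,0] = -90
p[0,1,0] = 88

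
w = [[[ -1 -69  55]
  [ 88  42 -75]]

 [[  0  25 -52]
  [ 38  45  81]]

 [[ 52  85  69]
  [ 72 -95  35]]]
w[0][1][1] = 42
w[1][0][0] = 0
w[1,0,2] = -52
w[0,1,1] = 42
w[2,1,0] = 72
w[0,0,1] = -69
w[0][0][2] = 55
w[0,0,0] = -1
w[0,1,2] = -75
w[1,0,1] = 25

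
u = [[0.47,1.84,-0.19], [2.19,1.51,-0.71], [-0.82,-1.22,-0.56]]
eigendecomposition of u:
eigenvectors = [[-0.52, -0.67, 0.51], [-0.77, 0.64, -0.25], [0.35, 0.37, 0.82]]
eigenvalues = [3.32, -1.19, -0.71]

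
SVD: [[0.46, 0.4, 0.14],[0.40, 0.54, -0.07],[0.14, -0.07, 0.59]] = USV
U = [[-0.68, 0.1, -0.72],[-0.72, -0.29, 0.64],[-0.14, 0.95, 0.27]]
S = [0.91, 0.63, 0.06]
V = [[-0.68, -0.72, -0.14], [0.10, -0.29, 0.95], [-0.72, 0.64, 0.27]]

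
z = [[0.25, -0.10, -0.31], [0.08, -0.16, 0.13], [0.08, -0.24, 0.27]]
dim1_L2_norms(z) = [0.41, 0.22, 0.37]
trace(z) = 0.36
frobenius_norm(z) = 0.60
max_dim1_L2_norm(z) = 0.41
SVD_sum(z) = [[0.05, 0.1, -0.27], [-0.03, -0.06, 0.15], [-0.05, -0.11, 0.30]] + [[0.2, -0.20, -0.04],[0.11, -0.11, -0.02],[0.13, -0.13, -0.02]] + [[-0.0, -0.0, -0.0], [0.0, 0.0, 0.0], [-0.00, -0.00, -0.0]]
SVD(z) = [[0.63, 0.77, 0.1], [-0.35, 0.4, -0.85], [-0.69, 0.5, 0.52]] @ diag([0.46265930940919725, 0.3746278198193351, 0.0006000286799755064]) @ [[0.16, 0.34, -0.93],[0.70, -0.7, -0.13],[-0.69, -0.63, -0.35]]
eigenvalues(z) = [(0.18+0.12j), (0.18-0.12j), 0j]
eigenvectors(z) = [[(-0.9+0j), (-0.9-0j), (-0.69+0j)], [(-0.2+0.19j), -0.20-0.19j, -0.63+0.00j], [(-0.14+0.3j), -0.14-0.30j, (-0.35+0j)]]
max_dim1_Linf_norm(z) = 0.31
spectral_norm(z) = 0.46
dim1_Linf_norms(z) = [0.31, 0.16, 0.27]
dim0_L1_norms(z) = [0.41, 0.5, 0.71]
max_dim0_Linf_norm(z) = 0.31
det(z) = 0.00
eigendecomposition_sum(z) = [[0.13+0.06j, -0.05-0.34j, -0.15+0.48j],[0.04-0.01j, (-0.08-0.06j), (0.07+0.14j)],[0.04-0.03j, (-0.12-0.04j), (0.14+0.13j)]] + [[0.13-0.06j, (-0.05+0.34j), -0.15-0.48j], [0.04+0.01j, -0.08+0.06j, (0.07-0.14j)], [0.04+0.03j, (-0.12+0.04j), (0.14-0.13j)]] + [[-0.00-0.00j, 0j, (-0-0j)], [(-0-0j), 0.00+0.00j, (-0-0j)], [-0.00-0.00j, 0.00+0.00j, -0.00-0.00j]]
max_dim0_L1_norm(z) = 0.71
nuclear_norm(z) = 0.84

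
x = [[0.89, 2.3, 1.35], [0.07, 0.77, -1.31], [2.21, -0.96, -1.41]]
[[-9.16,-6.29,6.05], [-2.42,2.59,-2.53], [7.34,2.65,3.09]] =x@[[1.19, -0.83, 2.9], [-4.14, -0.91, 0.21], [-0.52, -2.56, 2.21]]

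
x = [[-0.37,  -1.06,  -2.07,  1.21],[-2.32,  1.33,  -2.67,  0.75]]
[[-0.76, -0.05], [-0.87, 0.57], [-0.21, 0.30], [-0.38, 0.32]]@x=[[0.4, 0.74, 1.71, -0.96],  [-1.00, 1.68, 0.28, -0.63],  [-0.62, 0.62, -0.37, -0.03],  [-0.60, 0.83, -0.07, -0.22]]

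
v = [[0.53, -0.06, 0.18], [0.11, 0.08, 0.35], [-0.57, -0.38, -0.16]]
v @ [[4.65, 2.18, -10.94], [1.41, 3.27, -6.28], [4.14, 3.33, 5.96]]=[[3.13, 1.56, -4.35], [2.07, 1.67, 0.38], [-3.85, -3.02, 7.67]]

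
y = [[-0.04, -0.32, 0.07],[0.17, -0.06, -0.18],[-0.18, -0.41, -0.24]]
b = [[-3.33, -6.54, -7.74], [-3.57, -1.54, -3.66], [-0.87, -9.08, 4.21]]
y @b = [[1.21, 0.12, 1.78], [-0.2, 0.61, -1.85], [2.27, 3.99, 1.88]]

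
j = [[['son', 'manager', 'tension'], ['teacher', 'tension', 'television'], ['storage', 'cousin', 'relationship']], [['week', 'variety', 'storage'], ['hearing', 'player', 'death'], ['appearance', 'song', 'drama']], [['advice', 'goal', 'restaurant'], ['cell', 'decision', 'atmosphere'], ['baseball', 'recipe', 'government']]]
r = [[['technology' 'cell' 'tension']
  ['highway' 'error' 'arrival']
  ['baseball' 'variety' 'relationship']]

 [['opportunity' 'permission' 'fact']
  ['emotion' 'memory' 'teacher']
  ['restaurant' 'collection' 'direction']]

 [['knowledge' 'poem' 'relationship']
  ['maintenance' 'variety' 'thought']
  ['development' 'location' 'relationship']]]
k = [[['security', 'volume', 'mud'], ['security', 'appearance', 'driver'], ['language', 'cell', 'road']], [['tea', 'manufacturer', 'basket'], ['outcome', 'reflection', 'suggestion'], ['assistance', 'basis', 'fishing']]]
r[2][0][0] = 'knowledge'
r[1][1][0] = 'emotion'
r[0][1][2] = 'arrival'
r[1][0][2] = 'fact'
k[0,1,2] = 'driver'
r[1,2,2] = 'direction'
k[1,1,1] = 'reflection'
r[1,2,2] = 'direction'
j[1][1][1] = 'player'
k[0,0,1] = 'volume'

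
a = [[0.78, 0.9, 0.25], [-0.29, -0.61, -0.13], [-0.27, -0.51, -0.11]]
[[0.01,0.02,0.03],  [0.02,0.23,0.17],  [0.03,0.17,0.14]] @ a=[[-0.01, -0.02, -0.0], [-0.1, -0.21, -0.04], [-0.06, -0.15, -0.03]]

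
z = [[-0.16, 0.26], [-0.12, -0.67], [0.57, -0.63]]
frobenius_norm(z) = 1.13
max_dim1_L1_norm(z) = 1.2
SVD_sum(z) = [[-0.13,0.28], [0.23,-0.51], [0.34,-0.74]] + [[-0.03,  -0.02], [-0.35,  -0.16], [0.23,  0.11]]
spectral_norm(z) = 1.03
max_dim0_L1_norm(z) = 1.56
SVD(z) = [[0.29, 0.08], [-0.54, 0.83], [-0.79, -0.55]] @ diag([1.0299609131095304, 0.46634806471838464]) @ [[-0.42, 0.91], [-0.91, -0.42]]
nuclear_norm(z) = 1.50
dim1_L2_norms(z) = [0.31, 0.68, 0.85]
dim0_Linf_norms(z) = [0.57, 0.67]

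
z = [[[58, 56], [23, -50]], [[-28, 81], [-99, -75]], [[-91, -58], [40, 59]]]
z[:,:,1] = [[56, -50], [81, -75], [-58, 59]]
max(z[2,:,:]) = 59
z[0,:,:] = [[58, 56], [23, -50]]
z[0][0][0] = 58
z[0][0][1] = 56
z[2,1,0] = 40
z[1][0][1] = 81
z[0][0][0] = 58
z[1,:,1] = [81, -75]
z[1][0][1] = 81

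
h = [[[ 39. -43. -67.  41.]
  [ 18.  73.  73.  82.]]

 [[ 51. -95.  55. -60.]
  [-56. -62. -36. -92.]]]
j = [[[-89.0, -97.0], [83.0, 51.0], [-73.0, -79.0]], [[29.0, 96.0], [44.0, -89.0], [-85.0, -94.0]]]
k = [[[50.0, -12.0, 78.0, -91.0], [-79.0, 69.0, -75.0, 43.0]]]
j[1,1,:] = [44.0, -89.0]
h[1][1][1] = -62.0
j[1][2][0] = -85.0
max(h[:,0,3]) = 41.0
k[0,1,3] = 43.0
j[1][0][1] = 96.0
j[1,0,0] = 29.0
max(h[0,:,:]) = 82.0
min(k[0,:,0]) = -79.0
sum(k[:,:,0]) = -29.0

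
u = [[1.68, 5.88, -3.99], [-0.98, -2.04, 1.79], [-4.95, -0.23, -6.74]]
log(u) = [[(2.39+0.51j), (2.93-0.39j), (0.46+1.18j)],[-1.20-0.20j, (-1.06+0.15j), (-0.05-0.47j)],[(-0.48+1.07j), -2.34-0.82j, (1.99+2.48j)]]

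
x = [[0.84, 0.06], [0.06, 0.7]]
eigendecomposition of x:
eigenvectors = [[0.94, -0.35], [0.35, 0.94]]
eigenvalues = [0.86, 0.68]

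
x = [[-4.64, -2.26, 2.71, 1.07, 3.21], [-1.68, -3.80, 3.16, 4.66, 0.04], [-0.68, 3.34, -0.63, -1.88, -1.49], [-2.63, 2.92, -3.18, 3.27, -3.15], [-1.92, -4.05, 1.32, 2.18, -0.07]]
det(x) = -905.20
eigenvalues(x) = [(-5.6+0j), (-3.55+2.12j), (-3.55-2.12j), (4.9+0j), (1.93+0j)]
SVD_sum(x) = [[-1.94, -3.69, 2.51, 2.35, 1.45], [-2.25, -4.27, 2.9, 2.72, 1.67], [1.19, 2.26, -1.54, -1.44, -0.89], [0.65, 1.24, -0.84, -0.79, -0.49], [-1.68, -3.18, 2.16, 2.03, 1.25]] + [[0.04, -0.02, 0.02, -0.05, 0.04], [-0.82, 0.44, -0.55, 1.11, -0.83], [-0.41, 0.22, -0.27, 0.55, -0.41], [-3.04, 1.64, -2.04, 4.11, -3.05], [-0.41, 0.22, -0.27, 0.55, -0.41]] + [[-2.79, 1.43, 0.34, -1.35, 1.5], [1.17, -0.60, -0.14, 0.57, -0.63], [-1.34, 0.69, 0.16, -0.65, 0.73], [-0.25, 0.13, 0.03, -0.12, 0.14], [0.60, -0.31, -0.07, 0.29, -0.33]] + [[-0.02, -0.08, -0.14, -0.02, 0.05],[0.15, 0.54, 0.98, 0.14, -0.33],[0.15, 0.51, 0.92, 0.13, -0.31],[-0.05, -0.17, -0.31, -0.04, 0.1],[-0.1, -0.34, -0.61, -0.09, 0.21]] + [[0.08, 0.10, -0.03, 0.14, 0.18], [0.07, 0.09, -0.02, 0.12, 0.15], [-0.27, -0.34, 0.09, -0.47, -0.61], [0.06, 0.08, -0.02, 0.11, 0.15], [-0.34, -0.44, 0.12, -0.61, -0.79]]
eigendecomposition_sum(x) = [[0.99+0.00j,(-1.77+0j),1.13-0.00j,(0.98-0j),0.30-0.00j],[3.35+0.00j,-6.01+0.00j,3.85-0.00j,(3.32-0j),1.03-0.00j],[-1.22-0.00j,2.20-0.00j,(-1.41+0j),-1.21+0.00j,-0.37+0.00j],[-0.13-0.00j,(0.24-0j),-0.15+0.00j,-0.13+0.00j,(-0.04+0j)],[3.14+0.00j,-5.64+0.00j,3.61-0.00j,3.11-0.00j,0.96-0.00j]] + [[-2.82+0.01j, (-0.23-1.62j), 0.77+2.10j, 0.08+0.88j, 1.43+2.58j], [-2.29-1.00j, 0.40-1.39j, (-0.13+1.98j), -0.25+0.74j, 0.23+2.60j], [(0.3-0.26j), (0.17+0.15j), (-0.27-0.15j), (-0.09-0.09j), (-0.39-0.14j)], [-0.86-0.90j, 0.45-0.56j, (-0.44+0.89j), (-0.26+0.29j), -0.39+1.24j], [-2.54-2.05j, 0.98-1.62j, -0.84+2.45j, (-0.58+0.85j), (-0.6+3.36j)]] + [[(-2.82-0.01j),(-0.23+1.62j),0.77-2.10j,(0.08-0.88j),(1.43-2.58j)], [(-2.29+1j),0.40+1.39j,-0.13-1.98j,-0.25-0.74j,0.23-2.60j], [0.30+0.26j,(0.17-0.15j),-0.27+0.15j,-0.09+0.09j,(-0.39+0.14j)], [-0.86+0.90j,(0.45+0.56j),(-0.44-0.89j),-0.26-0.29j,(-0.39-1.24j)], [(-2.54+2.05j),0.98+1.62j,-0.84-2.45j,(-0.58-0.85j),(-0.6-3.36j)]] + [[(0.01-0j), (-0.03+0j), 0.04-0.00j, -0.07-0.00j, 0.04-0.00j], [-0.41+0.00j, (0.94-0j), (-1.16+0j), (2.09+0j), -1.23+0.00j], [(0.01-0j), (-0.03+0j), (0.04-0j), (-0.07-0j), 0.04-0.00j], [(-0.77+0j), 1.76-0.00j, (-2.18+0j), 3.93+0.00j, -2.32+0.00j], [(-0.01+0j), 0.01-0.00j, (-0.01+0j), (0.03+0j), (-0.02+0j)]] + [[0.00+0.00j, (-0.01-0j), (-0.01+0j), 0j, 0.00+0.00j], [(-0.04-0j), 0.48+0.00j, 0.73-0.00j, -0.24-0.00j, (-0.22-0j)], [(-0.07-0j), (0.83+0j), 1.28-0.00j, (-0.42-0j), (-0.39-0j)], [-0.00-0.00j, (0.02+0j), 0.03-0.00j, (-0.01-0j), (-0.01-0j)], [(0.03+0j), (-0.39-0j), -0.59+0.00j, 0.19+0.00j, 0.18+0.00j]]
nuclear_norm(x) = 25.29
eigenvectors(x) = [[-0.20+0.00j, 0.42-0.35j, (0.42+0.35j), (-0.01+0j), 0.01+0.00j],[(-0.69+0j), 0.47-0.13j, (0.47+0.13j), (0.47+0j), -0.46+0.00j],[(0.25+0j), (-0.01+0.08j), -0.01-0.08j, -0.02+0.00j, -0.81+0.00j],[0.03+0.00j, 0.24+0.03j, 0.24-0.03j, 0.88+0.00j, (-0.02+0j)],[(-0.65+0j), 0.63+0.00j, (0.63-0j), (0.01+0j), 0.37+0.00j]]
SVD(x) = [[-0.53, -0.01, 0.83, 0.09, 0.17], [-0.61, 0.26, -0.35, -0.64, 0.15], [0.32, 0.13, 0.4, -0.61, -0.59], [0.18, 0.95, 0.08, 0.2, 0.14], [-0.46, 0.13, -0.18, 0.41, -0.76]] @ diag([10.573778652177236, 6.853990664700011, 4.529756827371737, 1.8339352939890217, 1.503529648961588]) @ [[0.35, 0.66, -0.45, -0.42, -0.26], [-0.47, 0.25, -0.31, 0.63, -0.47], [-0.74, 0.38, 0.09, -0.36, 0.40], [-0.13, -0.46, -0.83, -0.12, 0.28], [0.30, 0.38, -0.1, 0.53, 0.69]]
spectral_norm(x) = 10.57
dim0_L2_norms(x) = [5.95, 7.46, 5.44, 6.47, 4.74]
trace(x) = -5.87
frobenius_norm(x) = 13.60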